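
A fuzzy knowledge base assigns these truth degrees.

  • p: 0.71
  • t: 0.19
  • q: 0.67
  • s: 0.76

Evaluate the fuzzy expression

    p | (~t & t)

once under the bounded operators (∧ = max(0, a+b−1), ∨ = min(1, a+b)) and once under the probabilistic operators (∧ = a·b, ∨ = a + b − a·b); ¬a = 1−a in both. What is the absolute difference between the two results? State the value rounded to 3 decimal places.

Under bounded:
  ~t = 1 − 0.19 = 0.81
  ~t & t = max(0, a+b−1) on (0.81, 0.19) = 0.00
  p | (~t & t) = min(1, a+b) on (0.71, 0.00) = 0.71
  → value = 0.7100
Under probabilistic:
  ~t = 1 − 0.1900 = 0.8100
  ~t & t = a·b on (0.8100, 0.1900) = 0.1539
  p | (~t & t) = a + b − a·b on (0.7100, 0.1539) = 0.7546
  → value = 0.7546
|0.7100 − 0.7546| = 0.045

0.045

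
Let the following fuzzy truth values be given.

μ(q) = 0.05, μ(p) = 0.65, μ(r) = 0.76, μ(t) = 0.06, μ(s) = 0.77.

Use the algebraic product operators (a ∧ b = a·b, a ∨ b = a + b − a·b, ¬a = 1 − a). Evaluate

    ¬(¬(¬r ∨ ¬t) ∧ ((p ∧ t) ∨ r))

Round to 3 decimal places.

0.965

¬r = 1 − 0.7600 = 0.2400
¬t = 1 − 0.0600 = 0.9400
¬r ∨ ¬t = a + b − a·b on (0.2400, 0.9400) = 0.9544
¬(¬r ∨ ¬t) = 1 − 0.9544 = 0.0456
p ∧ t = a·b on (0.6500, 0.0600) = 0.0390
(p ∧ t) ∨ r = a + b − a·b on (0.0390, 0.7600) = 0.7694
¬(¬r ∨ ¬t) ∧ ((p ∧ t) ∨ r) = a·b on (0.0456, 0.7694) = 0.0351
¬(¬(¬r ∨ ¬t) ∧ ((p ∧ t) ∨ r)) = 1 − 0.0351 = 0.9649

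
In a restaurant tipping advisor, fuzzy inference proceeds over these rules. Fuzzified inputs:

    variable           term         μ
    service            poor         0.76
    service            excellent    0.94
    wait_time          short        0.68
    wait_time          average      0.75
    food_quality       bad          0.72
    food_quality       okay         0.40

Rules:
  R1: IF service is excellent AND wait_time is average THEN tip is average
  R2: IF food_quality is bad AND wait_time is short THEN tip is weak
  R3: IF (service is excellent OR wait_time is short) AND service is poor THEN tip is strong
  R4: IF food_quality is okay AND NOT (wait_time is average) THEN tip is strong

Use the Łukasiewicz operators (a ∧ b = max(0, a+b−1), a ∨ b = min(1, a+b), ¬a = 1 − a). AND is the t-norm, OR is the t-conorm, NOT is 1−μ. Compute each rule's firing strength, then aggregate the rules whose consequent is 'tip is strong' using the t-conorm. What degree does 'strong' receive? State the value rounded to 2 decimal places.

0.76

R1: excellent=0.94, average=0.75; AND[max(0, a+b−1)] → w = 0.69
R2: bad=0.72, short=0.68; AND[max(0, a+b−1)] → w = 0.40
R3: (excellent=0.94 OR short=0.68) = 1.00; AND[max(0, a+b−1)] with poor=0.76 → w = 0.76
R4: okay=0.40, ¬average=1−0.75=0.25; AND[max(0, a+b−1)] → w = 0.00
Rules with consequent 'strong': {R3, R4} → strengths 0.76, 0.00
Aggregate via t-conorm [min(1, a+b)]: 0.76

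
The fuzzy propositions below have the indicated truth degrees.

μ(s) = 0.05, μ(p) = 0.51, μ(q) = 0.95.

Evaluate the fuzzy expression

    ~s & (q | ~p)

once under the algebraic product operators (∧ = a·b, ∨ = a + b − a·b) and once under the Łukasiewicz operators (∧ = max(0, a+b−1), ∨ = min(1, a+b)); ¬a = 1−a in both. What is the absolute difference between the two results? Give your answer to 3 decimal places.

0.024

Under algebraic product:
  ~s = 1 − 0.0500 = 0.9500
  ~p = 1 − 0.5100 = 0.4900
  q | ~p = a + b − a·b on (0.9500, 0.4900) = 0.9745
  ~s & (q | ~p) = a·b on (0.9500, 0.9745) = 0.9258
  → value = 0.9258
Under Łukasiewicz:
  ~s = 1 − 0.05 = 0.95
  ~p = 1 − 0.51 = 0.49
  q | ~p = min(1, a+b) on (0.95, 0.49) = 1.00
  ~s & (q | ~p) = max(0, a+b−1) on (0.95, 1.00) = 0.95
  → value = 0.9500
|0.9258 − 0.9500| = 0.024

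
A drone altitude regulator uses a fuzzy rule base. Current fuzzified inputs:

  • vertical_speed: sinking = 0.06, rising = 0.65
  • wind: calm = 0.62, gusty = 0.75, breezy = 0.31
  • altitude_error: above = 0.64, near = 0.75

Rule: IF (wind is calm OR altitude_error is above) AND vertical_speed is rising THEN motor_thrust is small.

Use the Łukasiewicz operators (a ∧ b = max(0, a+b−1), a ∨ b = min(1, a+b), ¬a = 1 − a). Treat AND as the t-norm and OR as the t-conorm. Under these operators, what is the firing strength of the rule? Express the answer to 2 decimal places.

firing strength: (calm=0.62 OR above=0.64) = 1.00; AND[max(0, a+b−1)] with rising=0.65 → w = 0.65

0.65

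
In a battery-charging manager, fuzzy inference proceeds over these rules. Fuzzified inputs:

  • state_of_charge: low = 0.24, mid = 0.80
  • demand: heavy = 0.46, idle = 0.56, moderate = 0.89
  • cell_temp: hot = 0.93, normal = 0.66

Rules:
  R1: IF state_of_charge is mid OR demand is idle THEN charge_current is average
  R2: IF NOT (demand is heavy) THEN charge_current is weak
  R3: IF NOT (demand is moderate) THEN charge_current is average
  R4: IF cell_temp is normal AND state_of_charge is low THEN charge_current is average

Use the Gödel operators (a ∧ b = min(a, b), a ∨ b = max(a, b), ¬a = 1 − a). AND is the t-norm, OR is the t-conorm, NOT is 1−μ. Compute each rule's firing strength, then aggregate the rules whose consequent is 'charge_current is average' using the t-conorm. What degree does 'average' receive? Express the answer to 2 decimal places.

R1: mid=0.80, idle=0.56; OR[max(a, b)] → w = 0.80
R2: ¬heavy=1−0.46=0.54 → w = 0.54
R3: ¬moderate=1−0.89=0.11 → w = 0.11
R4: normal=0.66, low=0.24; AND[min(a, b)] → w = 0.24
Rules with consequent 'average': {R1, R3, R4} → strengths 0.80, 0.11, 0.24
Aggregate via t-conorm [max(a, b)]: 0.80

0.80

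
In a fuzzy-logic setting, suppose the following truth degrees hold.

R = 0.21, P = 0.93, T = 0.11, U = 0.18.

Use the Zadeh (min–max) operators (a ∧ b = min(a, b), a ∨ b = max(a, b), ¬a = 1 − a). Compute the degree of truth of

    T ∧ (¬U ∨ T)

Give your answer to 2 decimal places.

0.11

¬U = 1 − 0.18 = 0.82
¬U ∨ T = max(a, b) on (0.82, 0.11) = 0.82
T ∧ (¬U ∨ T) = min(a, b) on (0.11, 0.82) = 0.11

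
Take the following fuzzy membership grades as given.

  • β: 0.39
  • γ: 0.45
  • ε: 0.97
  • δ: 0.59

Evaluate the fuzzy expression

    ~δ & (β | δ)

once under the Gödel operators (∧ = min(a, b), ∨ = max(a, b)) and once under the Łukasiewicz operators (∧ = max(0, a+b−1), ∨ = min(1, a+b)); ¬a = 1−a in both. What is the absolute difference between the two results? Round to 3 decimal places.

0.020

Under Gödel:
  ~δ = 1 − 0.59 = 0.41
  β | δ = max(a, b) on (0.39, 0.59) = 0.59
  ~δ & (β | δ) = min(a, b) on (0.41, 0.59) = 0.41
  → value = 0.4100
Under Łukasiewicz:
  ~δ = 1 − 0.59 = 0.41
  β | δ = min(1, a+b) on (0.39, 0.59) = 0.98
  ~δ & (β | δ) = max(0, a+b−1) on (0.41, 0.98) = 0.39
  → value = 0.3900
|0.4100 − 0.3900| = 0.020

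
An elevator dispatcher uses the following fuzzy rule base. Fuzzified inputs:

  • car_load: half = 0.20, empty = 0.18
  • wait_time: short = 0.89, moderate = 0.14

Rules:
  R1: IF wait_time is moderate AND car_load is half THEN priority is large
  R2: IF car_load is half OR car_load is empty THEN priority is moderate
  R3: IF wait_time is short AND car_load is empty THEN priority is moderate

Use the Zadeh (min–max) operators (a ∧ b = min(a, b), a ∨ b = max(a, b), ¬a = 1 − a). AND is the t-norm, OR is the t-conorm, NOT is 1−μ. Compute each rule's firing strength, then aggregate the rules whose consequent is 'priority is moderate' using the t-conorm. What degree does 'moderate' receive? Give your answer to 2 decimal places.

0.20

R1: moderate=0.14, half=0.20; AND[min(a, b)] → w = 0.14
R2: half=0.20, empty=0.18; OR[max(a, b)] → w = 0.20
R3: short=0.89, empty=0.18; AND[min(a, b)] → w = 0.18
Rules with consequent 'moderate': {R2, R3} → strengths 0.20, 0.18
Aggregate via t-conorm [max(a, b)]: 0.20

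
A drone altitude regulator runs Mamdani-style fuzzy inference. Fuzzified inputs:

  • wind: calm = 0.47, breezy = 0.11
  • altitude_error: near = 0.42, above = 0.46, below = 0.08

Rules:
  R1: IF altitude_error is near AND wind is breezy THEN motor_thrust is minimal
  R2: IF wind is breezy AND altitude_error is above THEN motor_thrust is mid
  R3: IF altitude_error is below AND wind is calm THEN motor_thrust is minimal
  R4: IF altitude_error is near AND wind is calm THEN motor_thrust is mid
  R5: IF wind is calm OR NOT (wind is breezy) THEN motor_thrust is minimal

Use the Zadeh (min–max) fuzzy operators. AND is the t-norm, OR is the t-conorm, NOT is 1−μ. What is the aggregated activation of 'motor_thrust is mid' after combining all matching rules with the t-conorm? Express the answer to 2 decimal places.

R1: near=0.42, breezy=0.11; AND[min(a, b)] → w = 0.11
R2: breezy=0.11, above=0.46; AND[min(a, b)] → w = 0.11
R3: below=0.08, calm=0.47; AND[min(a, b)] → w = 0.08
R4: near=0.42, calm=0.47; AND[min(a, b)] → w = 0.42
R5: calm=0.47, ¬breezy=1−0.11=0.89; OR[max(a, b)] → w = 0.89
Rules with consequent 'mid': {R2, R4} → strengths 0.11, 0.42
Aggregate via t-conorm [max(a, b)]: 0.42

0.42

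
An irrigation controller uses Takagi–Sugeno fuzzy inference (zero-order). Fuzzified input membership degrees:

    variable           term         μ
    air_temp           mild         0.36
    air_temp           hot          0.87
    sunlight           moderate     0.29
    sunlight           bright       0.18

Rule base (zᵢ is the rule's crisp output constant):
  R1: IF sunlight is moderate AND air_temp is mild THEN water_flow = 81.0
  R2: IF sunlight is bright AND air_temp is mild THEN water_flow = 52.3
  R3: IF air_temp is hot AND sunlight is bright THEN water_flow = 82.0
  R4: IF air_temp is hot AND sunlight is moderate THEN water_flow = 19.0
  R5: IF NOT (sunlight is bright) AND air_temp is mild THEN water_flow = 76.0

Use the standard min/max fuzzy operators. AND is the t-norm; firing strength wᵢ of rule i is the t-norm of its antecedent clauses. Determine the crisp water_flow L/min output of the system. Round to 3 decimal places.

R1 (z=81.0): moderate=0.29, mild=0.36; AND[min(a, b)] → w = 0.29
R2 (z=52.3): bright=0.18, mild=0.36; AND[min(a, b)] → w = 0.18
R3 (z=82.0): hot=0.87, bright=0.18; AND[min(a, b)] → w = 0.18
R4 (z=19.0): hot=0.87, moderate=0.29; AND[min(a, b)] → w = 0.29
R5 (z=76.0): ¬bright=1−0.18=0.82, mild=0.36; AND[min(a, b)] → w = 0.36
Weighted average = (0.29·81.0 + 0.18·52.3 + 0.18·82.0 + 0.29·19.0 + 0.36·76.0) / (0.29 + 0.18 + 0.18 + 0.29 + 0.36)
  = 80.5340 / 1.3000 = 61.949

61.949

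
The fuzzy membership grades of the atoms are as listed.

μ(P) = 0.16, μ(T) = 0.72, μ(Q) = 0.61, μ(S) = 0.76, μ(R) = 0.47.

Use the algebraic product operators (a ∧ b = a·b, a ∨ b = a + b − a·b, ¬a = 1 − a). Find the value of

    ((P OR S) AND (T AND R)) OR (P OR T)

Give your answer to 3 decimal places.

P OR S = a + b − a·b on (0.1600, 0.7600) = 0.7984
T AND R = a·b on (0.7200, 0.4700) = 0.3384
(P OR S) AND (T AND R) = a·b on (0.7984, 0.3384) = 0.2702
P OR T = a + b − a·b on (0.1600, 0.7200) = 0.7648
((P OR S) AND (T AND R)) OR (P OR T) = a + b − a·b on (0.2702, 0.7648) = 0.8283

0.828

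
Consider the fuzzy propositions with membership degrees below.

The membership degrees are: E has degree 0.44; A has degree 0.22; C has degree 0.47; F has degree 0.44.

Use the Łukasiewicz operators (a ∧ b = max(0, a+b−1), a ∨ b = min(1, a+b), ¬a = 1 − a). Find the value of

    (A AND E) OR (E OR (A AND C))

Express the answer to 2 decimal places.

0.44

A AND E = max(0, a+b−1) on (0.22, 0.44) = 0.00
A AND C = max(0, a+b−1) on (0.22, 0.47) = 0.00
E OR (A AND C) = min(1, a+b) on (0.44, 0.00) = 0.44
(A AND E) OR (E OR (A AND C)) = min(1, a+b) on (0.00, 0.44) = 0.44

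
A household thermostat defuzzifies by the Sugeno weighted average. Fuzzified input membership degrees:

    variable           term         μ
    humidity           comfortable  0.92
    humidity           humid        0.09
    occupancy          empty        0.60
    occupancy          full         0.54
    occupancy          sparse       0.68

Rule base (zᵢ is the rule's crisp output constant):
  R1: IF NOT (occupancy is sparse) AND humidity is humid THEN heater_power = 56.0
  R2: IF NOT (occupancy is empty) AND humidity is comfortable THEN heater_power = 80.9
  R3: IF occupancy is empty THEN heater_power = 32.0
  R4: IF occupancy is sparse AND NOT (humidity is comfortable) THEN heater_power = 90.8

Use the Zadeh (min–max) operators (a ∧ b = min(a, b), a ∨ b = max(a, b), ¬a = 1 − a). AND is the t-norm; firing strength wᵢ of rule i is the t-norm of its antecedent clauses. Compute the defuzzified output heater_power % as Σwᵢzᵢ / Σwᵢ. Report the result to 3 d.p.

54.585

R1 (z=56.0): ¬sparse=1−0.68=0.32, humid=0.09; AND[min(a, b)] → w = 0.09
R2 (z=80.9): ¬empty=1−0.60=0.40, comfortable=0.92; AND[min(a, b)] → w = 0.40
R3 (z=32.0): empty=0.60 → w = 0.60
R4 (z=90.8): sparse=0.68, ¬comfortable=1−0.92=0.08; AND[min(a, b)] → w = 0.08
Weighted average = (0.09·56.0 + 0.40·80.9 + 0.60·32.0 + 0.08·90.8) / (0.09 + 0.40 + 0.60 + 0.08)
  = 63.8640 / 1.1700 = 54.585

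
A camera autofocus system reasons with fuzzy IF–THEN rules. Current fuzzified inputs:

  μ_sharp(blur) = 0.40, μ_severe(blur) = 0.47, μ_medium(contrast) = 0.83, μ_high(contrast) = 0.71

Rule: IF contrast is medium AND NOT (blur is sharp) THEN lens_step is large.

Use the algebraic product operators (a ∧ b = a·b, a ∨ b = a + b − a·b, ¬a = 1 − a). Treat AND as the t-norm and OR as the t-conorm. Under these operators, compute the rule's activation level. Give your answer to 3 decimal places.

firing strength: medium=0.83, ¬sharp=1−0.40=0.60; AND[a·b] → w = 0.4980

0.498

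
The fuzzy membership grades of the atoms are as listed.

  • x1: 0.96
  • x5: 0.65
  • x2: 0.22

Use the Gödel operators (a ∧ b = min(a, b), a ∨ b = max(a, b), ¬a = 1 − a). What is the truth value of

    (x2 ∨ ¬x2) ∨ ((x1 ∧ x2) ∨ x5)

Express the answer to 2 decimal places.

0.78

¬x2 = 1 − 0.22 = 0.78
x2 ∨ ¬x2 = max(a, b) on (0.22, 0.78) = 0.78
x1 ∧ x2 = min(a, b) on (0.96, 0.22) = 0.22
(x1 ∧ x2) ∨ x5 = max(a, b) on (0.22, 0.65) = 0.65
(x2 ∨ ¬x2) ∨ ((x1 ∧ x2) ∨ x5) = max(a, b) on (0.78, 0.65) = 0.78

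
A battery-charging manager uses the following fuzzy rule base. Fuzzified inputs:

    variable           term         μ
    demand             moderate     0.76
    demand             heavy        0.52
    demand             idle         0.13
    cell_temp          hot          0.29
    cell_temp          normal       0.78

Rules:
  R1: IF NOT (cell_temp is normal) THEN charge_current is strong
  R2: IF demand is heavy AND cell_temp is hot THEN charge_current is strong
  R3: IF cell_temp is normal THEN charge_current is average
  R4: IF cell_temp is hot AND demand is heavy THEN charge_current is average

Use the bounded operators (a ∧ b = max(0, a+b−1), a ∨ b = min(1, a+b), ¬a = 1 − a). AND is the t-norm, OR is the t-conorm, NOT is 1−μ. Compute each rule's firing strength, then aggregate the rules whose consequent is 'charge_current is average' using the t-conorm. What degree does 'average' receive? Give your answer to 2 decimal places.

R1: ¬normal=1−0.78=0.22 → w = 0.22
R2: heavy=0.52, hot=0.29; AND[max(0, a+b−1)] → w = 0.00
R3: normal=0.78 → w = 0.78
R4: hot=0.29, heavy=0.52; AND[max(0, a+b−1)] → w = 0.00
Rules with consequent 'average': {R3, R4} → strengths 0.78, 0.00
Aggregate via t-conorm [min(1, a+b)]: 0.78

0.78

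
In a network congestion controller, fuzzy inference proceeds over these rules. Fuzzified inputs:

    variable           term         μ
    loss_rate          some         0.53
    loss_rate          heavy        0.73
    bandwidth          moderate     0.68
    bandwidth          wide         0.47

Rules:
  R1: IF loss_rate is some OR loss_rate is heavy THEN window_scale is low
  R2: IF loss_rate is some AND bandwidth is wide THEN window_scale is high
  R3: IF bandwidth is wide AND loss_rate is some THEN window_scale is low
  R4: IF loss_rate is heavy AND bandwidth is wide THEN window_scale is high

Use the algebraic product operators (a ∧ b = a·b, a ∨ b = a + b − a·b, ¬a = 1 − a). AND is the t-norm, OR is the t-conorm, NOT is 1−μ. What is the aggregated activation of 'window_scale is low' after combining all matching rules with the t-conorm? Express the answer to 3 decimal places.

0.905

R1: some=0.53, heavy=0.73; OR[a + b − a·b] → w = 0.8731
R2: some=0.53, wide=0.47; AND[a·b] → w = 0.2491
R3: wide=0.47, some=0.53; AND[a·b] → w = 0.2491
R4: heavy=0.73, wide=0.47; AND[a·b] → w = 0.3431
Rules with consequent 'low': {R1, R3} → strengths 0.8731, 0.2491
Aggregate via t-conorm [a + b − a·b]: 0.9047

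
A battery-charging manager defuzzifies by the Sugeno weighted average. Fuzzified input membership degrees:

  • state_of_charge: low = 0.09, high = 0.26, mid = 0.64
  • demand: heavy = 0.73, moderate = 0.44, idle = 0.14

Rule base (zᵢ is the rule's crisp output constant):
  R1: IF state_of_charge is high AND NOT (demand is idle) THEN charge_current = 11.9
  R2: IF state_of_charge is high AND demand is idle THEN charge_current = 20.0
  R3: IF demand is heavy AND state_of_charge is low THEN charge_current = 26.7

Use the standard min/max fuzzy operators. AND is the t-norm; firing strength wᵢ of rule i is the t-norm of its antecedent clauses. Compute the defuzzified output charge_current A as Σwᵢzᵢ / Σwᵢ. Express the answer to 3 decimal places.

R1 (z=11.9): high=0.26, ¬idle=1−0.14=0.86; AND[min(a, b)] → w = 0.26
R2 (z=20.0): high=0.26, idle=0.14; AND[min(a, b)] → w = 0.14
R3 (z=26.7): heavy=0.73, low=0.09; AND[min(a, b)] → w = 0.09
Weighted average = (0.26·11.9 + 0.14·20.0 + 0.09·26.7) / (0.26 + 0.14 + 0.09)
  = 8.2970 / 0.4900 = 16.933

16.933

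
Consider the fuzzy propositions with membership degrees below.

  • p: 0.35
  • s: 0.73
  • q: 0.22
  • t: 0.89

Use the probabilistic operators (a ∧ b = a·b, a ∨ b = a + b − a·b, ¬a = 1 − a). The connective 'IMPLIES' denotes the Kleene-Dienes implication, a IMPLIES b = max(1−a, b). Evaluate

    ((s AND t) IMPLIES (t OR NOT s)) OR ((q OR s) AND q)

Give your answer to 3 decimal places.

s AND t = a·b on (0.7300, 0.8900) = 0.6497
NOT s = 1 − 0.7300 = 0.2700
t OR NOT s = a + b − a·b on (0.8900, 0.2700) = 0.9197
(s AND t) IMPLIES (t OR NOT s)  [Kleene-Dienes: max(1−a, b)] with a=0.6497, b=0.9197 → 0.9197
q OR s = a + b − a·b on (0.2200, 0.7300) = 0.7894
(q OR s) AND q = a·b on (0.7894, 0.2200) = 0.1737
((s AND t) IMPLIES (t OR NOT s)) OR ((q OR s) AND q) = a + b − a·b on (0.9197, 0.1737) = 0.9336

0.934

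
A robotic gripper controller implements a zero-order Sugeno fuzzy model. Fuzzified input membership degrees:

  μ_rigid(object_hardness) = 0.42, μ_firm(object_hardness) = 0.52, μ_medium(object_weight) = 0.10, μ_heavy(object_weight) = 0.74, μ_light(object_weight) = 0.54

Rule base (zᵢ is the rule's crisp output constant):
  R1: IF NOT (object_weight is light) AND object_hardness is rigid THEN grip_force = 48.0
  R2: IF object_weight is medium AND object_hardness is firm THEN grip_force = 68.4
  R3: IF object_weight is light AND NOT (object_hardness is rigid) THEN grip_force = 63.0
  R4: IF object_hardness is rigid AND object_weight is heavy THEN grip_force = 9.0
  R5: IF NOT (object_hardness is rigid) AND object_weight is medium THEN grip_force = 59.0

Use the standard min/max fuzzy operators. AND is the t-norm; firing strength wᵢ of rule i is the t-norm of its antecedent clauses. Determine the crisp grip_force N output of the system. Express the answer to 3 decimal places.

44.747

R1 (z=48.0): ¬light=1−0.54=0.46, rigid=0.42; AND[min(a, b)] → w = 0.42
R2 (z=68.4): medium=0.10, firm=0.52; AND[min(a, b)] → w = 0.10
R3 (z=63.0): light=0.54, ¬rigid=1−0.42=0.58; AND[min(a, b)] → w = 0.54
R4 (z=9.0): rigid=0.42, heavy=0.74; AND[min(a, b)] → w = 0.42
R5 (z=59.0): ¬rigid=1−0.42=0.58, medium=0.10; AND[min(a, b)] → w = 0.10
Weighted average = (0.42·48.0 + 0.10·68.4 + 0.54·63.0 + 0.42·9.0 + 0.10·59.0) / (0.42 + 0.10 + 0.54 + 0.42 + 0.10)
  = 70.7000 / 1.5800 = 44.747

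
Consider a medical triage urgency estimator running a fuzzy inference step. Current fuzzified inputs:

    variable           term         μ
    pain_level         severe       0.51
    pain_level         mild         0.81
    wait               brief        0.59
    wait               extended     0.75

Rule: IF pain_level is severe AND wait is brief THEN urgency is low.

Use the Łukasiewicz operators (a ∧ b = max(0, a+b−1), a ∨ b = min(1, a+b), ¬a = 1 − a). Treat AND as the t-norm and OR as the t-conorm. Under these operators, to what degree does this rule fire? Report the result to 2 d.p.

0.10

firing strength: severe=0.51, brief=0.59; AND[max(0, a+b−1)] → w = 0.10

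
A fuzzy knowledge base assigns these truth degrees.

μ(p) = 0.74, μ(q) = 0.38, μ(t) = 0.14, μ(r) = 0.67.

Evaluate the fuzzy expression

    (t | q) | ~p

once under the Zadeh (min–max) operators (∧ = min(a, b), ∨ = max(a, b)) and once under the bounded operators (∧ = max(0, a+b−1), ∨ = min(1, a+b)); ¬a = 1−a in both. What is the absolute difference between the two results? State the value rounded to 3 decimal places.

0.400

Under Zadeh (min–max):
  t | q = max(a, b) on (0.14, 0.38) = 0.38
  ~p = 1 − 0.74 = 0.26
  (t | q) | ~p = max(a, b) on (0.38, 0.26) = 0.38
  → value = 0.3800
Under bounded:
  t | q = min(1, a+b) on (0.14, 0.38) = 0.52
  ~p = 1 − 0.74 = 0.26
  (t | q) | ~p = min(1, a+b) on (0.52, 0.26) = 0.78
  → value = 0.7800
|0.3800 − 0.7800| = 0.400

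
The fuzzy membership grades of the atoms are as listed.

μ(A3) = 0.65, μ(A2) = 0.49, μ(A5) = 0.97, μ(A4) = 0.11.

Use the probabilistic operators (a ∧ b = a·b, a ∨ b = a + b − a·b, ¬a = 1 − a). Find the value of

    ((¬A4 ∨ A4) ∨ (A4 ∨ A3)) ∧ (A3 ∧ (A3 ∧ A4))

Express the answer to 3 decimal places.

¬A4 = 1 − 0.1100 = 0.8900
¬A4 ∨ A4 = a + b − a·b on (0.8900, 0.1100) = 0.9021
A4 ∨ A3 = a + b − a·b on (0.1100, 0.6500) = 0.6885
(¬A4 ∨ A4) ∨ (A4 ∨ A3) = a + b − a·b on (0.9021, 0.6885) = 0.9695
A3 ∧ A4 = a·b on (0.6500, 0.1100) = 0.0715
A3 ∧ (A3 ∧ A4) = a·b on (0.6500, 0.0715) = 0.0465
((¬A4 ∨ A4) ∨ (A4 ∨ A3)) ∧ (A3 ∧ (A3 ∧ A4)) = a·b on (0.9695, 0.0465) = 0.0451

0.045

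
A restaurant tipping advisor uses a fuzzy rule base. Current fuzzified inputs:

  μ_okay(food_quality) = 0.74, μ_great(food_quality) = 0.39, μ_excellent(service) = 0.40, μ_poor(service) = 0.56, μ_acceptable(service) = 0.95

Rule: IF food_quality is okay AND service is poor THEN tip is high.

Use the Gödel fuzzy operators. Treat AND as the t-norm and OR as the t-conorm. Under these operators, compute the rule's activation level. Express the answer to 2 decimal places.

0.56

firing strength: okay=0.74, poor=0.56; AND[min(a, b)] → w = 0.56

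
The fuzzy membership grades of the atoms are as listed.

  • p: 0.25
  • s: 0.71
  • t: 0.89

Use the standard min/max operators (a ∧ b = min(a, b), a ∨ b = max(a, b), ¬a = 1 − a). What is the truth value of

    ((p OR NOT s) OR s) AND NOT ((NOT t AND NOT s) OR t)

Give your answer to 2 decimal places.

0.11

NOT s = 1 − 0.71 = 0.29
p OR NOT s = max(a, b) on (0.25, 0.29) = 0.29
(p OR NOT s) OR s = max(a, b) on (0.29, 0.71) = 0.71
NOT t = 1 − 0.89 = 0.11
NOT s = 1 − 0.71 = 0.29
NOT t AND NOT s = min(a, b) on (0.11, 0.29) = 0.11
(NOT t AND NOT s) OR t = max(a, b) on (0.11, 0.89) = 0.89
NOT ((NOT t AND NOT s) OR t) = 1 − 0.89 = 0.11
((p OR NOT s) OR s) AND NOT ((NOT t AND NOT s) OR t) = min(a, b) on (0.71, 0.11) = 0.11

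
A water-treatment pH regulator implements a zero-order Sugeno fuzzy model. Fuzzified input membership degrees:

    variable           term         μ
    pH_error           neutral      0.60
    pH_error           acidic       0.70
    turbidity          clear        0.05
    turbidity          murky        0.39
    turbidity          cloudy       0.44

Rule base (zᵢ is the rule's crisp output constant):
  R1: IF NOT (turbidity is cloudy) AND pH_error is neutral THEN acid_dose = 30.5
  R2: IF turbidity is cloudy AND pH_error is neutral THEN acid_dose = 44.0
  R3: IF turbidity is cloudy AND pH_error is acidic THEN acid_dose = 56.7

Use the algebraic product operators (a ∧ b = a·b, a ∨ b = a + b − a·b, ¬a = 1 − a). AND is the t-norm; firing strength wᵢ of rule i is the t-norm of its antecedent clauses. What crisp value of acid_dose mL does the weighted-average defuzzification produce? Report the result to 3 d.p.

R1 (z=30.5): ¬cloudy=1−0.44=0.56, neutral=0.60; AND[a·b] → w = 0.3360
R2 (z=44.0): cloudy=0.44, neutral=0.60; AND[a·b] → w = 0.2640
R3 (z=56.7): cloudy=0.44, acidic=0.70; AND[a·b] → w = 0.3080
Weighted average = (0.3360·30.5 + 0.2640·44.0 + 0.3080·56.7) / (0.3360 + 0.2640 + 0.3080)
  = 39.3276 / 0.9080 = 43.312

43.312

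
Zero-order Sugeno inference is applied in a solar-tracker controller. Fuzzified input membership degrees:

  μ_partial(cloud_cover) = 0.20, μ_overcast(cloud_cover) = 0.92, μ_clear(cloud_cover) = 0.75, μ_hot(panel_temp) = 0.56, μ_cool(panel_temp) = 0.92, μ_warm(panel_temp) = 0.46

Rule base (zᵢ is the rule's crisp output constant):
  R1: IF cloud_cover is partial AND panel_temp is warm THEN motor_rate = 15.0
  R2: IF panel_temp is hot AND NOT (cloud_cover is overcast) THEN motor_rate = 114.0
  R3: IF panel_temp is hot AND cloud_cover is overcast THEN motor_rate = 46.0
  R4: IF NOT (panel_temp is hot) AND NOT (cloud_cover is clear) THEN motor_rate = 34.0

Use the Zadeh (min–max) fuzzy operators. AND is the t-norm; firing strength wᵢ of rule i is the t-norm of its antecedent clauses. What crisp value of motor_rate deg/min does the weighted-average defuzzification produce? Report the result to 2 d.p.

R1 (z=15.0): partial=0.20, warm=0.46; AND[min(a, b)] → w = 0.20
R2 (z=114.0): hot=0.56, ¬overcast=1−0.92=0.08; AND[min(a, b)] → w = 0.08
R3 (z=46.0): hot=0.56, overcast=0.92; AND[min(a, b)] → w = 0.56
R4 (z=34.0): ¬hot=1−0.56=0.44, ¬clear=1−0.75=0.25; AND[min(a, b)] → w = 0.25
Weighted average = (0.20·15.0 + 0.08·114.0 + 0.56·46.0 + 0.25·34.0) / (0.20 + 0.08 + 0.56 + 0.25)
  = 46.3800 / 1.0900 = 42.55

42.55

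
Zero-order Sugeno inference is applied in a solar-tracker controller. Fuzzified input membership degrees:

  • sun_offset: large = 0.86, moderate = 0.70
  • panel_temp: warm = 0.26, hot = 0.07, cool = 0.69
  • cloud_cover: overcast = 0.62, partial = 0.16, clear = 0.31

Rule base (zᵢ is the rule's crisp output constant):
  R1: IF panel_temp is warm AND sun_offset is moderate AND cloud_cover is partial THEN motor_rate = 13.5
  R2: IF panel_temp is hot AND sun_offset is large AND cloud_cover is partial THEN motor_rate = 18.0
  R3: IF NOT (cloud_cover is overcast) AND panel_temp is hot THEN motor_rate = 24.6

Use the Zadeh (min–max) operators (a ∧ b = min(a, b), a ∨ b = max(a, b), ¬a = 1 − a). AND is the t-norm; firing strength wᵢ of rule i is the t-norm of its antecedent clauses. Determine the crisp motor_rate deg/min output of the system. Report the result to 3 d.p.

R1 (z=13.5): warm=0.26, moderate=0.70, partial=0.16; AND[min(a, b)] → w = 0.16
R2 (z=18.0): hot=0.07, large=0.86, partial=0.16; AND[min(a, b)] → w = 0.07
R3 (z=24.6): ¬overcast=1−0.62=0.38, hot=0.07; AND[min(a, b)] → w = 0.07
Weighted average = (0.16·13.5 + 0.07·18.0 + 0.07·24.6) / (0.16 + 0.07 + 0.07)
  = 5.1420 / 0.3000 = 17.140

17.140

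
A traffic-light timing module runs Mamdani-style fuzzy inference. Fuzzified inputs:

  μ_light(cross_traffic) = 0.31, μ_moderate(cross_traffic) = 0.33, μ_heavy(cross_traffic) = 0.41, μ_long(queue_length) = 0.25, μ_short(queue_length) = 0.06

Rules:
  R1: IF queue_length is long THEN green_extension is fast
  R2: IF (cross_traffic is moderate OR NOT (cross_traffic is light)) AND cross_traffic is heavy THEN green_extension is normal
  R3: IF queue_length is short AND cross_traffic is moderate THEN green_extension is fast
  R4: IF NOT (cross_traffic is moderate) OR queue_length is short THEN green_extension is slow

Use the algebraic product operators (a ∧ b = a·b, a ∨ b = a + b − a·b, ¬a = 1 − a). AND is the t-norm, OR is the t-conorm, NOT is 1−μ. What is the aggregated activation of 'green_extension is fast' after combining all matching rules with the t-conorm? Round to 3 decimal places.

0.265

R1: long=0.25 → w = 0.2500
R2: (moderate=0.33 OR ¬light=1−0.31=0.69) = 0.7923; AND[a·b] with heavy=0.41 → w = 0.3248
R3: short=0.06, moderate=0.33; AND[a·b] → w = 0.0198
R4: ¬moderate=1−0.33=0.67, short=0.06; OR[a + b − a·b] → w = 0.6898
Rules with consequent 'fast': {R1, R3} → strengths 0.2500, 0.0198
Aggregate via t-conorm [a + b − a·b]: 0.2648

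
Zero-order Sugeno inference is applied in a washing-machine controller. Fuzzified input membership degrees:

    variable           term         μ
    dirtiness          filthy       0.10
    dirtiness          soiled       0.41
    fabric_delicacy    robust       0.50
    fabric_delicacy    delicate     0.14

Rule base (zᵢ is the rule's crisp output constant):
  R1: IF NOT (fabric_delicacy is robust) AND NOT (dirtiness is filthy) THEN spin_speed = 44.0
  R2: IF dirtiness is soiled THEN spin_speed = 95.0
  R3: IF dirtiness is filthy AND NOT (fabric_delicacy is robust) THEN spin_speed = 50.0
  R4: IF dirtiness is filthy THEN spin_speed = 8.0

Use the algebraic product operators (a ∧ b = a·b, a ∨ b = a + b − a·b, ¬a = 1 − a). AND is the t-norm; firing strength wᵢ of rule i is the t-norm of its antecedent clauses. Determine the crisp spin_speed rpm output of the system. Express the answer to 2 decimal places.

61.44

R1 (z=44.0): ¬robust=1−0.50=0.50, ¬filthy=1−0.10=0.90; AND[a·b] → w = 0.4500
R2 (z=95.0): soiled=0.41 → w = 0.4100
R3 (z=50.0): filthy=0.10, ¬robust=1−0.50=0.50; AND[a·b] → w = 0.0500
R4 (z=8.0): filthy=0.10 → w = 0.1000
Weighted average = (0.4500·44.0 + 0.4100·95.0 + 0.0500·50.0 + 0.1000·8.0) / (0.4500 + 0.4100 + 0.0500 + 0.1000)
  = 62.0500 / 1.0100 = 61.44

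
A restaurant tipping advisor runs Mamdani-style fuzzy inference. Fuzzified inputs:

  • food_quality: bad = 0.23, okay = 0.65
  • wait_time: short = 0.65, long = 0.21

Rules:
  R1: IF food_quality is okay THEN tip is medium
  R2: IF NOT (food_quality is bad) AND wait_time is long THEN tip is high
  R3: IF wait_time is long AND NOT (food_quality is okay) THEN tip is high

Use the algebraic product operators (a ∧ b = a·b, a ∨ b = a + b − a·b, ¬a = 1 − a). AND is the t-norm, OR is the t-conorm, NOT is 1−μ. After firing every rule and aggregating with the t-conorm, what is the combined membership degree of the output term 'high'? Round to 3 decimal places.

0.223

R1: okay=0.65 → w = 0.6500
R2: ¬bad=1−0.23=0.77, long=0.21; AND[a·b] → w = 0.1617
R3: long=0.21, ¬okay=1−0.65=0.35; AND[a·b] → w = 0.0735
Rules with consequent 'high': {R2, R3} → strengths 0.1617, 0.0735
Aggregate via t-conorm [a + b − a·b]: 0.2233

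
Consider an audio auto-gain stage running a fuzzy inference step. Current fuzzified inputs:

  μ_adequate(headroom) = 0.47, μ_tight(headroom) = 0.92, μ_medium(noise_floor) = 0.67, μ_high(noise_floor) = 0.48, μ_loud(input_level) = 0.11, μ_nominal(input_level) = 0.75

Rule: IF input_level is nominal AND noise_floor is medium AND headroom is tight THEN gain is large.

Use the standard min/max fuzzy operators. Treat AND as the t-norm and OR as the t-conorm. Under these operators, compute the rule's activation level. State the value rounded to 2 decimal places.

0.67

firing strength: nominal=0.75, medium=0.67, tight=0.92; AND[min(a, b)] → w = 0.67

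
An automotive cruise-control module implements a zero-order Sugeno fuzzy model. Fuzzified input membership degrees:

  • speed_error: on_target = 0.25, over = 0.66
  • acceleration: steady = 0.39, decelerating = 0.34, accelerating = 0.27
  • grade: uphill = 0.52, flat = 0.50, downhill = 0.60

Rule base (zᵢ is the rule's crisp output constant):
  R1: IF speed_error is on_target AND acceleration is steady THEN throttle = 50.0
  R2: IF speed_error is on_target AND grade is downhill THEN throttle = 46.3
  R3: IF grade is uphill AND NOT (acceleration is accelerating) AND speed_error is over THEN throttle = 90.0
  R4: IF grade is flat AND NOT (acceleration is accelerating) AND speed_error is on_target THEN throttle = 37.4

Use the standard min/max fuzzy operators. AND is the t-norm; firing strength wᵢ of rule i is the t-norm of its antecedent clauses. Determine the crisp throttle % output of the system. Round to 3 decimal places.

R1 (z=50.0): on_target=0.25, steady=0.39; AND[min(a, b)] → w = 0.25
R2 (z=46.3): on_target=0.25, downhill=0.60; AND[min(a, b)] → w = 0.25
R3 (z=90.0): uphill=0.52, ¬accelerating=1−0.27=0.73, over=0.66; AND[min(a, b)] → w = 0.52
R4 (z=37.4): flat=0.50, ¬accelerating=1−0.27=0.73, on_target=0.25; AND[min(a, b)] → w = 0.25
Weighted average = (0.25·50.0 + 0.25·46.3 + 0.52·90.0 + 0.25·37.4) / (0.25 + 0.25 + 0.52 + 0.25)
  = 80.2250 / 1.2700 = 63.169

63.169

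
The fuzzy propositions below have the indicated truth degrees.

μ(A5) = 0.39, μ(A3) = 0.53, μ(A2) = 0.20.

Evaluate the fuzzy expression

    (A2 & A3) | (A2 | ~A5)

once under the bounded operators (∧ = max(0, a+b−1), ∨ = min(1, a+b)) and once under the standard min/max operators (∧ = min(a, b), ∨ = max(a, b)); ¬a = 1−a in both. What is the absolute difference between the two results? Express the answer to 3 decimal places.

Under bounded:
  A2 & A3 = max(0, a+b−1) on (0.20, 0.53) = 0.00
  ~A5 = 1 − 0.39 = 0.61
  A2 | ~A5 = min(1, a+b) on (0.20, 0.61) = 0.81
  (A2 & A3) | (A2 | ~A5) = min(1, a+b) on (0.00, 0.81) = 0.81
  → value = 0.8100
Under standard min/max:
  A2 & A3 = min(a, b) on (0.20, 0.53) = 0.20
  ~A5 = 1 − 0.39 = 0.61
  A2 | ~A5 = max(a, b) on (0.20, 0.61) = 0.61
  (A2 & A3) | (A2 | ~A5) = max(a, b) on (0.20, 0.61) = 0.61
  → value = 0.6100
|0.8100 − 0.6100| = 0.200

0.200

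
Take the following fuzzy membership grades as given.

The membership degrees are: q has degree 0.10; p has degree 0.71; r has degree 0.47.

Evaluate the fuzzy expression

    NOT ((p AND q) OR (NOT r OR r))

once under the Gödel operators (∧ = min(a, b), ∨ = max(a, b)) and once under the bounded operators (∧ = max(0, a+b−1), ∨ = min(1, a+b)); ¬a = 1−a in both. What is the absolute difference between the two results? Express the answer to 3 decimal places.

Under Gödel:
  p AND q = min(a, b) on (0.71, 0.10) = 0.10
  NOT r = 1 − 0.47 = 0.53
  NOT r OR r = max(a, b) on (0.53, 0.47) = 0.53
  (p AND q) OR (NOT r OR r) = max(a, b) on (0.10, 0.53) = 0.53
  NOT ((p AND q) OR (NOT r OR r)) = 1 − 0.53 = 0.47
  → value = 0.4700
Under bounded:
  p AND q = max(0, a+b−1) on (0.71, 0.10) = 0.00
  NOT r = 1 − 0.47 = 0.53
  NOT r OR r = min(1, a+b) on (0.53, 0.47) = 1.00
  (p AND q) OR (NOT r OR r) = min(1, a+b) on (0.00, 1.00) = 1.00
  NOT ((p AND q) OR (NOT r OR r)) = 1 − 1.00 = 0.00
  → value = 0.0000
|0.4700 − 0.0000| = 0.470

0.470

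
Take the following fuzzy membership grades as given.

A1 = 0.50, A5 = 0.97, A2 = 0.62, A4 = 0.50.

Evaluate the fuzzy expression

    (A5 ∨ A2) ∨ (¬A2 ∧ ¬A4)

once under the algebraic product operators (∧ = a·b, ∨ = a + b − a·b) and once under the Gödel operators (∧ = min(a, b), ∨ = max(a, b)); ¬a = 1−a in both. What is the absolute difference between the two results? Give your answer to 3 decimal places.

0.021

Under algebraic product:
  A5 ∨ A2 = a + b − a·b on (0.9700, 0.6200) = 0.9886
  ¬A2 = 1 − 0.6200 = 0.3800
  ¬A4 = 1 − 0.5000 = 0.5000
  ¬A2 ∧ ¬A4 = a·b on (0.3800, 0.5000) = 0.1900
  (A5 ∨ A2) ∨ (¬A2 ∧ ¬A4) = a + b − a·b on (0.9886, 0.1900) = 0.9908
  → value = 0.9908
Under Gödel:
  A5 ∨ A2 = max(a, b) on (0.97, 0.62) = 0.97
  ¬A2 = 1 − 0.62 = 0.38
  ¬A4 = 1 − 0.50 = 0.50
  ¬A2 ∧ ¬A4 = min(a, b) on (0.38, 0.50) = 0.38
  (A5 ∨ A2) ∨ (¬A2 ∧ ¬A4) = max(a, b) on (0.97, 0.38) = 0.97
  → value = 0.9700
|0.9908 − 0.9700| = 0.021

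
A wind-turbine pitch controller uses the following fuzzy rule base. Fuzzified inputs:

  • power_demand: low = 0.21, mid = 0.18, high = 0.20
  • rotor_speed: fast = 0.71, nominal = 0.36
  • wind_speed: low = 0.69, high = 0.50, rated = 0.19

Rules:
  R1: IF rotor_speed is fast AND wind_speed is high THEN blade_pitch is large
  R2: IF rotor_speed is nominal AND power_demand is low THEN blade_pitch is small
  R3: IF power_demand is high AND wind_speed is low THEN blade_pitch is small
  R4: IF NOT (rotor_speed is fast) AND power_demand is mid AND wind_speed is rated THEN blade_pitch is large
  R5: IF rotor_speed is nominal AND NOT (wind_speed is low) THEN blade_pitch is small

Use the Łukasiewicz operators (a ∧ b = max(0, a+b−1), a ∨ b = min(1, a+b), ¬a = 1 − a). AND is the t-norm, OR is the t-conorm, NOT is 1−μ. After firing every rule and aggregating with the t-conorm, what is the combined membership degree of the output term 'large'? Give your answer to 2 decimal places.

0.21

R1: fast=0.71, high=0.50; AND[max(0, a+b−1)] → w = 0.21
R2: nominal=0.36, low=0.21; AND[max(0, a+b−1)] → w = 0.00
R3: high=0.20, low=0.69; AND[max(0, a+b−1)] → w = 0.00
R4: ¬fast=1−0.71=0.29, mid=0.18, rated=0.19; AND[max(0, a+b−1)] → w = 0.00
R5: nominal=0.36, ¬low=1−0.69=0.31; AND[max(0, a+b−1)] → w = 0.00
Rules with consequent 'large': {R1, R4} → strengths 0.21, 0.00
Aggregate via t-conorm [min(1, a+b)]: 0.21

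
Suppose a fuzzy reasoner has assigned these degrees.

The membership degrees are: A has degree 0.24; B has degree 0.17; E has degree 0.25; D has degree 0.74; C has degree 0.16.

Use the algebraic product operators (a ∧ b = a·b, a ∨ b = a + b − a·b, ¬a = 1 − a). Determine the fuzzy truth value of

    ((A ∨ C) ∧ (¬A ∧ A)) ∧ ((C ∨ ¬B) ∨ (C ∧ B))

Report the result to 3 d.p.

A ∨ C = a + b − a·b on (0.2400, 0.1600) = 0.3616
¬A = 1 − 0.2400 = 0.7600
¬A ∧ A = a·b on (0.7600, 0.2400) = 0.1824
(A ∨ C) ∧ (¬A ∧ A) = a·b on (0.3616, 0.1824) = 0.0660
¬B = 1 − 0.1700 = 0.8300
C ∨ ¬B = a + b − a·b on (0.1600, 0.8300) = 0.8572
C ∧ B = a·b on (0.1600, 0.1700) = 0.0272
(C ∨ ¬B) ∨ (C ∧ B) = a + b − a·b on (0.8572, 0.0272) = 0.8611
((A ∨ C) ∧ (¬A ∧ A)) ∧ ((C ∨ ¬B) ∨ (C ∧ B)) = a·b on (0.0660, 0.8611) = 0.0568

0.057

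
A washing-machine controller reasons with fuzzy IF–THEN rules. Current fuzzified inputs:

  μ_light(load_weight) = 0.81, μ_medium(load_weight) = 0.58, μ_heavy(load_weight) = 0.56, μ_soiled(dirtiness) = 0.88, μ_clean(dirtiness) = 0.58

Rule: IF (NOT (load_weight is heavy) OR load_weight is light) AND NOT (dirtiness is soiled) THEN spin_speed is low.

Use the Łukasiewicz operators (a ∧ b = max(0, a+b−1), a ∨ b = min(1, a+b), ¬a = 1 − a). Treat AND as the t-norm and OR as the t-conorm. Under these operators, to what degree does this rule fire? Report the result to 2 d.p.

firing strength: (¬heavy=1−0.56=0.44 OR light=0.81) = 1.00; AND[max(0, a+b−1)] with ¬soiled=1−0.88=0.12 → w = 0.12

0.12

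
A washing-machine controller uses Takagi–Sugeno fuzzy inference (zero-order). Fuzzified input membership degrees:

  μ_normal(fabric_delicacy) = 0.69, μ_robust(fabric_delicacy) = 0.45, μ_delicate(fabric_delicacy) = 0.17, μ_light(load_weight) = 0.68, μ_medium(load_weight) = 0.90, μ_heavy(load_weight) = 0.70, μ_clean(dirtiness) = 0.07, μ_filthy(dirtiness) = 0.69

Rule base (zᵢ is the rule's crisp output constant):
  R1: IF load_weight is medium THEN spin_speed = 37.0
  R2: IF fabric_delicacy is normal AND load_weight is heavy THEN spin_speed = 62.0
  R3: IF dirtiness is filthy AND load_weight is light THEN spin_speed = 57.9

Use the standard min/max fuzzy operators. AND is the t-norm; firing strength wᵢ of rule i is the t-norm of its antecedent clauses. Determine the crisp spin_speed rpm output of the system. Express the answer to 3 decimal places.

50.860

R1 (z=37.0): medium=0.90 → w = 0.90
R2 (z=62.0): normal=0.69, heavy=0.70; AND[min(a, b)] → w = 0.69
R3 (z=57.9): filthy=0.69, light=0.68; AND[min(a, b)] → w = 0.68
Weighted average = (0.90·37.0 + 0.69·62.0 + 0.68·57.9) / (0.90 + 0.69 + 0.68)
  = 115.4520 / 2.2700 = 50.860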